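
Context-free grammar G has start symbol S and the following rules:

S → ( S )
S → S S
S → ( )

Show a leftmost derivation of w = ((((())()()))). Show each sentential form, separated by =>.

S=>(S)=>((S))=>(((S)))=>(((SS)))=>(((SSS)))=>((((S)SS)))=>((((())SS)))=>((((())()S)))=>((((())()())))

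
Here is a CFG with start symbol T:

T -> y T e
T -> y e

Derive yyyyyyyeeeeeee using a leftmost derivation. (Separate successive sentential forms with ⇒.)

T ⇒ yTe ⇒ yyTee ⇒ yyyTeee ⇒ yyyyTeeee ⇒ yyyyyTeeeee ⇒ yyyyyyTeeeeee ⇒ yyyyyyyeeeeeee

T ⇒ yTe   [T -> y T e]
yTe ⇒ yyTee   [T -> y T e]
yyTee ⇒ yyyTeee   [T -> y T e]
yyyTeee ⇒ yyyyTeeee   [T -> y T e]
yyyyTeeee ⇒ yyyyyTeeeee   [T -> y T e]
yyyyyTeeeee ⇒ yyyyyyTeeeeee   [T -> y T e]
yyyyyyTeeeeee ⇒ yyyyyyyeeeeeee   [T -> y e]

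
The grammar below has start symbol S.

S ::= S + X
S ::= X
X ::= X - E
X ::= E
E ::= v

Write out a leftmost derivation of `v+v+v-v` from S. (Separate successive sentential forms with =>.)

S => S+X => S+X+X => X+X+X => E+X+X => v+X+X => v+E+X => v+v+X => v+v+X-E => v+v+E-E => v+v+v-E => v+v+v-v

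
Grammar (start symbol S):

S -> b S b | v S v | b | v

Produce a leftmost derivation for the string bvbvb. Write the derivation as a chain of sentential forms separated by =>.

S => bSb => bvSvb => bvbvb

S => bSb   [S -> b S b]
bSb => bvSvb   [S -> v S v]
bvSvb => bvbvb   [S -> b]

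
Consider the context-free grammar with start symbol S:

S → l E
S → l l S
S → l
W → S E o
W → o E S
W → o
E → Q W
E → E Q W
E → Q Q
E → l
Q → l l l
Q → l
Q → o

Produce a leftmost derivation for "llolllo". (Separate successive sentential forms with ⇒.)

S ⇒ lE ⇒ lEQW ⇒ lQWQW ⇒ llWQW ⇒ lloESQW ⇒ llolSQW ⇒ llollQW ⇒ llolllW ⇒ llolllo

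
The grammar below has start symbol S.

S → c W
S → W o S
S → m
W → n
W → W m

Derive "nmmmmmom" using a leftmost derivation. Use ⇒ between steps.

S ⇒ WoS ⇒ WmoS ⇒ WmmoS ⇒ WmmmoS ⇒ WmmmmoS ⇒ WmmmmmoS ⇒ nmmmmmoS ⇒ nmmmmmom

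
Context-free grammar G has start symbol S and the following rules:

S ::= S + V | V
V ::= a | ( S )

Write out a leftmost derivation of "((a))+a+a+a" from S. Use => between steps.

S => S+V   [S ::= S + V]
S+V => S+V+V   [S ::= S + V]
S+V+V => S+V+V+V   [S ::= S + V]
S+V+V+V => V+V+V+V   [S ::= V]
V+V+V+V => (S)+V+V+V   [V ::= ( S )]
(S)+V+V+V => (V)+V+V+V   [S ::= V]
(V)+V+V+V => ((S))+V+V+V   [V ::= ( S )]
((S))+V+V+V => ((V))+V+V+V   [S ::= V]
((V))+V+V+V => ((a))+V+V+V   [V ::= a]
((a))+V+V+V => ((a))+a+V+V   [V ::= a]
((a))+a+V+V => ((a))+a+a+V   [V ::= a]
((a))+a+a+V => ((a))+a+a+a   [V ::= a]

S => S+V => S+V+V => S+V+V+V => V+V+V+V => (S)+V+V+V => (V)+V+V+V => ((S))+V+V+V => ((V))+V+V+V => ((a))+V+V+V => ((a))+a+V+V => ((a))+a+a+V => ((a))+a+a+a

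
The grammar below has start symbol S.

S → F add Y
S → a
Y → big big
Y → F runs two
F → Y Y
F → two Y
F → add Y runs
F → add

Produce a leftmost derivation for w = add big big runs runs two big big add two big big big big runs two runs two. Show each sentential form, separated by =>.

S => F add Y   [S → F add Y]
F add Y => Y Y add Y   [F → Y Y]
Y Y add Y => F runs two Y add Y   [Y → F runs two]
F runs two Y add Y => add Y runs runs two Y add Y   [F → add Y runs]
add Y runs runs two Y add Y => add big big runs runs two Y add Y   [Y → big big]
add big big runs runs two Y add Y => add big big runs runs two big big add Y   [Y → big big]
add big big runs runs two big big add Y => add big big runs runs two big big add F runs two   [Y → F runs two]
add big big runs runs two big big add F runs two => add big big runs runs two big big add two Y runs two   [F → two Y]
add big big runs runs two big big add two Y runs two => add big big runs runs two big big add two F runs two runs two   [Y → F runs two]
add big big runs runs two big big add two F runs two runs two => add big big runs runs two big big add two Y Y runs two runs two   [F → Y Y]
add big big runs runs two big big add two Y Y runs two runs two => add big big runs runs two big big add two big big Y runs two runs two   [Y → big big]
add big big runs runs two big big add two big big Y runs two runs two => add big big runs runs two big big add two big big big big runs two runs two   [Y → big big]

S => F add Y => Y Y add Y => F runs two Y add Y => add Y runs runs two Y add Y => add big big runs runs two Y add Y => add big big runs runs two big big add Y => add big big runs runs two big big add F runs two => add big big runs runs two big big add two Y runs two => add big big runs runs two big big add two F runs two runs two => add big big runs runs two big big add two Y Y runs two runs two => add big big runs runs two big big add two big big Y runs two runs two => add big big runs runs two big big add two big big big big runs two runs two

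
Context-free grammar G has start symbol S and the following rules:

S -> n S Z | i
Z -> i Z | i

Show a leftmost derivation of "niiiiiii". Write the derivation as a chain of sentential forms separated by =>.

S => nSZ   [S -> n S Z]
nSZ => niZ   [S -> i]
niZ => niiZ   [Z -> i Z]
niiZ => niiiZ   [Z -> i Z]
niiiZ => niiiiZ   [Z -> i Z]
niiiiZ => niiiiiZ   [Z -> i Z]
niiiiiZ => niiiiiiZ   [Z -> i Z]
niiiiiiZ => niiiiiii   [Z -> i]

S => nSZ => niZ => niiZ => niiiZ => niiiiZ => niiiiiZ => niiiiiiZ => niiiiiii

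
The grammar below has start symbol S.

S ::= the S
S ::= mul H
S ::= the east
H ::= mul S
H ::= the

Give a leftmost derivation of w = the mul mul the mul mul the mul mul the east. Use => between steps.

S => the S => the mul H => the mul mul S => the mul mul the S => the mul mul the mul H => the mul mul the mul mul S => the mul mul the mul mul the S => the mul mul the mul mul the mul H => the mul mul the mul mul the mul mul S => the mul mul the mul mul the mul mul the east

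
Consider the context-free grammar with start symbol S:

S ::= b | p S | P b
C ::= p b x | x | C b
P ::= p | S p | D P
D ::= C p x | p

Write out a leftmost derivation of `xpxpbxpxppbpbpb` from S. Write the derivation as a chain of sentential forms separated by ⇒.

S ⇒ Pb   [S ::= P b]
Pb ⇒ DPb   [P ::= D P]
DPb ⇒ CpxPb   [D ::= C p x]
CpxPb ⇒ xpxPb   [C ::= x]
xpxPb ⇒ xpxSpb   [P ::= S p]
xpxSpb ⇒ xpxPbpb   [S ::= P b]
xpxPbpb ⇒ xpxDPbpb   [P ::= D P]
xpxDPbpb ⇒ xpxCpxPbpb   [D ::= C p x]
xpxCpxPbpb ⇒ xpxpbxpxPbpb   [C ::= p b x]
xpxpbxpxPbpb ⇒ xpxpbxpxDPbpb   [P ::= D P]
xpxpbxpxDPbpb ⇒ xpxpbxpxpPbpb   [D ::= p]
xpxpbxpxpPbpb ⇒ xpxpbxpxpSpbpb   [P ::= S p]
xpxpbxpxpSpbpb ⇒ xpxpbxpxppSpbpb   [S ::= p S]
xpxpbxpxppSpbpb ⇒ xpxpbxpxppbpbpb   [S ::= b]

S⇒Pb⇒DPb⇒CpxPb⇒xpxPb⇒xpxSpb⇒xpxPbpb⇒xpxDPbpb⇒xpxCpxPbpb⇒xpxpbxpxPbpb⇒xpxpbxpxDPbpb⇒xpxpbxpxpPbpb⇒xpxpbxpxpSpbpb⇒xpxpbxpxppSpbpb⇒xpxpbxpxppbpbpb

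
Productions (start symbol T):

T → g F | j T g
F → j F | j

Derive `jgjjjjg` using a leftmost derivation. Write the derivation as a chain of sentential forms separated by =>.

T => jTg => jgFg => jgjFg => jgjjFg => jgjjjFg => jgjjjjg

T => jTg   [T → j T g]
jTg => jgFg   [T → g F]
jgFg => jgjFg   [F → j F]
jgjFg => jgjjFg   [F → j F]
jgjjFg => jgjjjFg   [F → j F]
jgjjjFg => jgjjjjg   [F → j]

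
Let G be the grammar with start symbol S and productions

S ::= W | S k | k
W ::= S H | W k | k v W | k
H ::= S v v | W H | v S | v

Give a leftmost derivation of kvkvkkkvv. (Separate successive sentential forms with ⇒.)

S ⇒ W ⇒ SH ⇒ SkH ⇒ SkkH ⇒ WkkH ⇒ kvWkkH ⇒ kvSHkkH ⇒ kvkHkkH ⇒ kvkvkkH ⇒ kvkvkkSvv ⇒ kvkvkkWvv ⇒ kvkvkkkvv

S ⇒ W   [S ::= W]
W ⇒ SH   [W ::= S H]
SH ⇒ SkH   [S ::= S k]
SkH ⇒ SkkH   [S ::= S k]
SkkH ⇒ WkkH   [S ::= W]
WkkH ⇒ kvWkkH   [W ::= k v W]
kvWkkH ⇒ kvSHkkH   [W ::= S H]
kvSHkkH ⇒ kvkHkkH   [S ::= k]
kvkHkkH ⇒ kvkvkkH   [H ::= v]
kvkvkkH ⇒ kvkvkkSvv   [H ::= S v v]
kvkvkkSvv ⇒ kvkvkkWvv   [S ::= W]
kvkvkkWvv ⇒ kvkvkkkvv   [W ::= k]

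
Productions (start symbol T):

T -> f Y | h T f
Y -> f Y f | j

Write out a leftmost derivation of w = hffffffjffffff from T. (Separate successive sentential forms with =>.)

T => hTf => hfYf => hffYff => hfffYfff => hffffYffff => hfffffYfffff => hffffffYffffff => hffffffjffffff

T => hTf   [T -> h T f]
hTf => hfYf   [T -> f Y]
hfYf => hffYff   [Y -> f Y f]
hffYff => hfffYfff   [Y -> f Y f]
hfffYfff => hffffYffff   [Y -> f Y f]
hffffYffff => hfffffYfffff   [Y -> f Y f]
hfffffYfffff => hffffffYffffff   [Y -> f Y f]
hffffffYffffff => hffffffjffffff   [Y -> j]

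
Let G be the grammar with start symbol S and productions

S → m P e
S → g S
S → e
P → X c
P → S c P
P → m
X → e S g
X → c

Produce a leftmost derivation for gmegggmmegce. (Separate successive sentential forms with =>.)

S=>gS=>gmPe=>gmXce=>gmeSgce=>gmegSgce=>gmeggSgce=>gmegggSgce=>gmegggmPegce=>gmegggmmegce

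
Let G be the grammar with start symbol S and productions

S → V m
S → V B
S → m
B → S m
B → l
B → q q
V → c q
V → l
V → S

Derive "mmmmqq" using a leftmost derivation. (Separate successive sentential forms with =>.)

S => VB => SB => VBB => SBB => VmBB => SmBB => mmBB => mmSmB => mmmmB => mmmmqq

S => VB   [S → V B]
VB => SB   [V → S]
SB => VBB   [S → V B]
VBB => SBB   [V → S]
SBB => VmBB   [S → V m]
VmBB => SmBB   [V → S]
SmBB => mmBB   [S → m]
mmBB => mmSmB   [B → S m]
mmSmB => mmmmB   [S → m]
mmmmB => mmmmqq   [B → q q]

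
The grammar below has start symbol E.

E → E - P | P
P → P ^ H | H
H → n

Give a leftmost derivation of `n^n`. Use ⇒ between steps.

E⇒P⇒P^H⇒H^H⇒n^H⇒n^n

E ⇒ P   [E → P]
P ⇒ P^H   [P → P ^ H]
P^H ⇒ H^H   [P → H]
H^H ⇒ n^H   [H → n]
n^H ⇒ n^n   [H → n]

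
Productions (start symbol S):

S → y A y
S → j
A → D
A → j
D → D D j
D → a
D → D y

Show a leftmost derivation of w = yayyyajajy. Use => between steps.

S => yAy => yDy => yDDjy => yDDjDjy => yDyDjDjy => yDyyDjDjy => yDyyyDjDjy => yayyyDjDjy => yayyyajDjy => yayyyajajy

S => yAy   [S → y A y]
yAy => yDy   [A → D]
yDy => yDDjy   [D → D D j]
yDDjy => yDDjDjy   [D → D D j]
yDDjDjy => yDyDjDjy   [D → D y]
yDyDjDjy => yDyyDjDjy   [D → D y]
yDyyDjDjy => yDyyyDjDjy   [D → D y]
yDyyyDjDjy => yayyyDjDjy   [D → a]
yayyyDjDjy => yayyyajDjy   [D → a]
yayyyajDjy => yayyyajajy   [D → a]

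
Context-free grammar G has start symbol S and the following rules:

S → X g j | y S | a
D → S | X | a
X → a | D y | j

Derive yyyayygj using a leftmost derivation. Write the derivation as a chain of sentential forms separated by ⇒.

S ⇒ yS ⇒ yyS ⇒ yyyS ⇒ yyyXgj ⇒ yyyDygj ⇒ yyyXygj ⇒ yyyDyygj ⇒ yyyayygj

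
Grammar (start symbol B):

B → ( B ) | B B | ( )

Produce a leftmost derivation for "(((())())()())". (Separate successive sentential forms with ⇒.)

B ⇒ (B) ⇒ (BB) ⇒ (BBB) ⇒ ((B)BB) ⇒ ((BB)BB) ⇒ (((B)B)BB) ⇒ (((())B)BB) ⇒ (((())())BB) ⇒ (((())())()B) ⇒ (((())())()())

B ⇒ (B)   [B → ( B )]
(B) ⇒ (BB)   [B → B B]
(BB) ⇒ (BBB)   [B → B B]
(BBB) ⇒ ((B)BB)   [B → ( B )]
((B)BB) ⇒ ((BB)BB)   [B → B B]
((BB)BB) ⇒ (((B)B)BB)   [B → ( B )]
(((B)B)BB) ⇒ (((())B)BB)   [B → ( )]
(((())B)BB) ⇒ (((())())BB)   [B → ( )]
(((())())BB) ⇒ (((())())()B)   [B → ( )]
(((())())()B) ⇒ (((())())()())   [B → ( )]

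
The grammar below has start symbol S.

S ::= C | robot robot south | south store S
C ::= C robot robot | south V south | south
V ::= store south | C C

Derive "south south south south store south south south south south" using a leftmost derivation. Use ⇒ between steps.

S ⇒ C ⇒ south V south ⇒ south C C south ⇒ south south V south C south ⇒ south south C C south C south ⇒ south south south C south C south ⇒ south south south south V south south C south ⇒ south south south south store south south south C south ⇒ south south south south store south south south south south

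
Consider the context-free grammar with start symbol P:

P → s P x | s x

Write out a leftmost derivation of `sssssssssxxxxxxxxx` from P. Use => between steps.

P => sPx   [P → s P x]
sPx => ssPxx   [P → s P x]
ssPxx => sssPxxx   [P → s P x]
sssPxxx => ssssPxxxx   [P → s P x]
ssssPxxxx => sssssPxxxxx   [P → s P x]
sssssPxxxxx => ssssssPxxxxxx   [P → s P x]
ssssssPxxxxxx => sssssssPxxxxxxx   [P → s P x]
sssssssPxxxxxxx => ssssssssPxxxxxxxx   [P → s P x]
ssssssssPxxxxxxxx => sssssssssxxxxxxxxx   [P → s x]

P=>sPx=>ssPxx=>sssPxxx=>ssssPxxxx=>sssssPxxxxx=>ssssssPxxxxxx=>sssssssPxxxxxxx=>ssssssssPxxxxxxxx=>sssssssssxxxxxxxxx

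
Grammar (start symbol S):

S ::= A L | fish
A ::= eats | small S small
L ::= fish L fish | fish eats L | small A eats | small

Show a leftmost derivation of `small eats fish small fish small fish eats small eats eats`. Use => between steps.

S => A L   [S ::= A L]
A L => small S small L   [A ::= small S small]
small S small L => small A L small L   [S ::= A L]
small A L small L => small eats L small L   [A ::= eats]
small eats L small L => small eats fish L fish small L   [L ::= fish L fish]
small eats fish L fish small L => small eats fish small fish small L   [L ::= small]
small eats fish small fish small L => small eats fish small fish small fish eats L   [L ::= fish eats L]
small eats fish small fish small fish eats L => small eats fish small fish small fish eats small A eats   [L ::= small A eats]
small eats fish small fish small fish eats small A eats => small eats fish small fish small fish eats small eats eats   [A ::= eats]

S => A L => small S small L => small A L small L => small eats L small L => small eats fish L fish small L => small eats fish small fish small L => small eats fish small fish small fish eats L => small eats fish small fish small fish eats small A eats => small eats fish small fish small fish eats small eats eats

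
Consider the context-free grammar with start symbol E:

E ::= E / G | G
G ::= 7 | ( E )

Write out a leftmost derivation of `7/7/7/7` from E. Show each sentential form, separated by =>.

E => E/G   [E ::= E / G]
E/G => E/G/G   [E ::= E / G]
E/G/G => E/G/G/G   [E ::= E / G]
E/G/G/G => G/G/G/G   [E ::= G]
G/G/G/G => 7/G/G/G   [G ::= 7]
7/G/G/G => 7/7/G/G   [G ::= 7]
7/7/G/G => 7/7/7/G   [G ::= 7]
7/7/7/G => 7/7/7/7   [G ::= 7]

E=>E/G=>E/G/G=>E/G/G/G=>G/G/G/G=>7/G/G/G=>7/7/G/G=>7/7/7/G=>7/7/7/7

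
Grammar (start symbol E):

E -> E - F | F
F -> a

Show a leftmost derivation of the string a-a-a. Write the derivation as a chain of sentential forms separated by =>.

E => E-F   [E -> E - F]
E-F => E-F-F   [E -> E - F]
E-F-F => F-F-F   [E -> F]
F-F-F => a-F-F   [F -> a]
a-F-F => a-a-F   [F -> a]
a-a-F => a-a-a   [F -> a]

E => E-F => E-F-F => F-F-F => a-F-F => a-a-F => a-a-a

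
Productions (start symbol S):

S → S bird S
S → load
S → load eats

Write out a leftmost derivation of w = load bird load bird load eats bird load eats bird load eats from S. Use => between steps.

S => S bird S => load bird S => load bird S bird S => load bird S bird S bird S => load bird S bird S bird S bird S => load bird load bird S bird S bird S => load bird load bird load eats bird S bird S => load bird load bird load eats bird load eats bird S => load bird load bird load eats bird load eats bird load eats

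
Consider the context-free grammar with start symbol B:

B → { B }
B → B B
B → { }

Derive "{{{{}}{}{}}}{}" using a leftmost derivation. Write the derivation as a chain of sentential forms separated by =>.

B => BB   [B → B B]
BB => {B}B   [B → { B }]
{B}B => {{B}}B   [B → { B }]
{{B}}B => {{BB}}B   [B → B B]
{{BB}}B => {{BBB}}B   [B → B B]
{{BBB}}B => {{{B}BB}}B   [B → { B }]
{{{B}BB}}B => {{{{}}BB}}B   [B → { }]
{{{{}}BB}}B => {{{{}}{}B}}B   [B → { }]
{{{{}}{}B}}B => {{{{}}{}{}}}B   [B → { }]
{{{{}}{}{}}}B => {{{{}}{}{}}}{}   [B → { }]

B => BB => {B}B => {{B}}B => {{BB}}B => {{BBB}}B => {{{B}BB}}B => {{{{}}BB}}B => {{{{}}{}B}}B => {{{{}}{}{}}}B => {{{{}}{}{}}}{}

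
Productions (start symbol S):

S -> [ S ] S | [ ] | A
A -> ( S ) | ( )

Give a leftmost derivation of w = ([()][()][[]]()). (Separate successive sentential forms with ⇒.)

S ⇒ A ⇒ (S) ⇒ ([S]S) ⇒ ([A]S) ⇒ ([()]S) ⇒ ([()][S]S) ⇒ ([()][A]S) ⇒ ([()][()]S) ⇒ ([()][()][S]S) ⇒ ([()][()][[]]S) ⇒ ([()][()][[]]A) ⇒ ([()][()][[]]())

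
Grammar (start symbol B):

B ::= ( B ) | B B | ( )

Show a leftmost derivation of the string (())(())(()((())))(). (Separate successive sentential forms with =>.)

B => BB => (B)B => (())B => (())BB => (())BBB => (())(B)BB => (())(())BB => (())(())(B)B => (())(())(BB)B => (())(())(()B)B => (())(())(()(B))B => (())(())(()((B)))B => (())(())(()((())))B => (())(())(()((())))()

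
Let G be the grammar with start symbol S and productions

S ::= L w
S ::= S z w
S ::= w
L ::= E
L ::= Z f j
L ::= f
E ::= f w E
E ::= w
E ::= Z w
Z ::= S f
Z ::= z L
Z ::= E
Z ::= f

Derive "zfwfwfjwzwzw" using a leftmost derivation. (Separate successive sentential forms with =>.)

S => Szw => Szwzw => Lwzwzw => Zfjwzwzw => zLfjwzwzw => zEfjwzwzw => zfwEfjwzwzw => zfwZwfjwzwzw => zfwfwfjwzwzw

S => Szw   [S ::= S z w]
Szw => Szwzw   [S ::= S z w]
Szwzw => Lwzwzw   [S ::= L w]
Lwzwzw => Zfjwzwzw   [L ::= Z f j]
Zfjwzwzw => zLfjwzwzw   [Z ::= z L]
zLfjwzwzw => zEfjwzwzw   [L ::= E]
zEfjwzwzw => zfwEfjwzwzw   [E ::= f w E]
zfwEfjwzwzw => zfwZwfjwzwzw   [E ::= Z w]
zfwZwfjwzwzw => zfwfwfjwzwzw   [Z ::= f]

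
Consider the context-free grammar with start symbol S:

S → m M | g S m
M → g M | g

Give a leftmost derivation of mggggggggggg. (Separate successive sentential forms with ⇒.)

S ⇒ mM ⇒ mgM ⇒ mggM ⇒ mgggM ⇒ mggggM ⇒ mgggggM ⇒ mggggggM ⇒ mgggggggM ⇒ mggggggggM ⇒ mgggggggggM ⇒ mggggggggggM ⇒ mggggggggggg

S ⇒ mM   [S → m M]
mM ⇒ mgM   [M → g M]
mgM ⇒ mggM   [M → g M]
mggM ⇒ mgggM   [M → g M]
mgggM ⇒ mggggM   [M → g M]
mggggM ⇒ mgggggM   [M → g M]
mgggggM ⇒ mggggggM   [M → g M]
mggggggM ⇒ mgggggggM   [M → g M]
mgggggggM ⇒ mggggggggM   [M → g M]
mggggggggM ⇒ mgggggggggM   [M → g M]
mgggggggggM ⇒ mggggggggggM   [M → g M]
mggggggggggM ⇒ mggggggggggg   [M → g]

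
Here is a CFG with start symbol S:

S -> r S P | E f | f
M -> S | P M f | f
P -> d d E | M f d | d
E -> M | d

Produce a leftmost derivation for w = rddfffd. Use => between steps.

S => rSP   [S -> r S P]
rSP => rEfP   [S -> E f]
rEfP => rMfP   [E -> M]
rMfP => rPMffP   [M -> P M f]
rPMffP => rdMffP   [P -> d]
rdMffP => rdSffP   [M -> S]
rdSffP => rdEfffP   [S -> E f]
rdEfffP => rddfffP   [E -> d]
rddfffP => rddfffd   [P -> d]

S => rSP => rEfP => rMfP => rPMffP => rdMffP => rdSffP => rdEfffP => rddfffP => rddfffd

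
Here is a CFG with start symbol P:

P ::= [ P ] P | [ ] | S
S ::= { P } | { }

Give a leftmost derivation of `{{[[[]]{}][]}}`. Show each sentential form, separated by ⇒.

P ⇒ S   [P ::= S]
S ⇒ {P}   [S ::= { P }]
{P} ⇒ {S}   [P ::= S]
{S} ⇒ {{P}}   [S ::= { P }]
{{P}} ⇒ {{[P]P}}   [P ::= [ P ] P]
{{[P]P}} ⇒ {{[[P]P]P}}   [P ::= [ P ] P]
{{[[P]P]P}} ⇒ {{[[[]]P]P}}   [P ::= [ ]]
{{[[[]]P]P}} ⇒ {{[[[]]S]P}}   [P ::= S]
{{[[[]]S]P}} ⇒ {{[[[]]{}]P}}   [S ::= { }]
{{[[[]]{}]P}} ⇒ {{[[[]]{}][]}}   [P ::= [ ]]

P⇒S⇒{P}⇒{S}⇒{{P}}⇒{{[P]P}}⇒{{[[P]P]P}}⇒{{[[[]]P]P}}⇒{{[[[]]S]P}}⇒{{[[[]]{}]P}}⇒{{[[[]]{}][]}}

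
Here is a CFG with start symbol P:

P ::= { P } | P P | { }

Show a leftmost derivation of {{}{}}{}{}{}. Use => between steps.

P=>PP=>PPP=>PPPP=>{P}PPP=>{PP}PPP=>{{}P}PPP=>{{}{}}PPP=>{{}{}}{}PP=>{{}{}}{}{}P=>{{}{}}{}{}{}

P => PP   [P ::= P P]
PP => PPP   [P ::= P P]
PPP => PPPP   [P ::= P P]
PPPP => {P}PPP   [P ::= { P }]
{P}PPP => {PP}PPP   [P ::= P P]
{PP}PPP => {{}P}PPP   [P ::= { }]
{{}P}PPP => {{}{}}PPP   [P ::= { }]
{{}{}}PPP => {{}{}}{}PP   [P ::= { }]
{{}{}}{}PP => {{}{}}{}{}P   [P ::= { }]
{{}{}}{}{}P => {{}{}}{}{}{}   [P ::= { }]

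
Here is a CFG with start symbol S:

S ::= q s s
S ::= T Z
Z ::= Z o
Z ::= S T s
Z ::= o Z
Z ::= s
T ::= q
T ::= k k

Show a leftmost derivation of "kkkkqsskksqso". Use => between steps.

S => TZ   [S ::= T Z]
TZ => kkZ   [T ::= k k]
kkZ => kkZo   [Z ::= Z o]
kkZo => kkSTso   [Z ::= S T s]
kkSTso => kkTZTso   [S ::= T Z]
kkTZTso => kkkkZTso   [T ::= k k]
kkkkZTso => kkkkSTsTso   [Z ::= S T s]
kkkkSTsTso => kkkkqssTsTso   [S ::= q s s]
kkkkqssTsTso => kkkkqsskksTso   [T ::= k k]
kkkkqsskksTso => kkkkqsskksqso   [T ::= q]

S => TZ => kkZ => kkZo => kkSTso => kkTZTso => kkkkZTso => kkkkSTsTso => kkkkqssTsTso => kkkkqsskksTso => kkkkqsskksqso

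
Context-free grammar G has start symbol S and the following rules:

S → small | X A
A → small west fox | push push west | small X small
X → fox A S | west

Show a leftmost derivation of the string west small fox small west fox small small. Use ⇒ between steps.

S ⇒ X A ⇒ west A ⇒ west small X small ⇒ west small fox A S small ⇒ west small fox small west fox S small ⇒ west small fox small west fox small small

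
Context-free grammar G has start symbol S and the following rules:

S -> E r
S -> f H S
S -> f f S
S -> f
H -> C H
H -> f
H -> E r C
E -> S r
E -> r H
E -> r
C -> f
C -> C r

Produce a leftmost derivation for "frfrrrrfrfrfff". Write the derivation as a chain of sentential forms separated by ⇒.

S⇒fHS⇒fErCS⇒frHrCS⇒frCHrCS⇒frCrHrCS⇒frCrrHrCS⇒frCrrrHrCS⇒frCrrrrHrCS⇒frfrrrrHrCS⇒frfrrrrfrCS⇒frfrrrrfrCrS⇒frfrrrrfrfrS⇒frfrrrrfrfrffS⇒frfrrrrfrfrfff

S ⇒ fHS   [S -> f H S]
fHS ⇒ fErCS   [H -> E r C]
fErCS ⇒ frHrCS   [E -> r H]
frHrCS ⇒ frCHrCS   [H -> C H]
frCHrCS ⇒ frCrHrCS   [C -> C r]
frCrHrCS ⇒ frCrrHrCS   [C -> C r]
frCrrHrCS ⇒ frCrrrHrCS   [C -> C r]
frCrrrHrCS ⇒ frCrrrrHrCS   [C -> C r]
frCrrrrHrCS ⇒ frfrrrrHrCS   [C -> f]
frfrrrrHrCS ⇒ frfrrrrfrCS   [H -> f]
frfrrrrfrCS ⇒ frfrrrrfrCrS   [C -> C r]
frfrrrrfrCrS ⇒ frfrrrrfrfrS   [C -> f]
frfrrrrfrfrS ⇒ frfrrrrfrfrffS   [S -> f f S]
frfrrrrfrfrffS ⇒ frfrrrrfrfrfff   [S -> f]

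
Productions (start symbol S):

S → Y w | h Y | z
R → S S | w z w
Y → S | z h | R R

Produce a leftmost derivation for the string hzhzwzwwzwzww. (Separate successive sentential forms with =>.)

S => Yw => RRw => SSRw => YwSRw => RRwSRw => SSRwSRw => hYSRwSRw => hzhSRwSRw => hzhzRwSRw => hzhzwzwwSRw => hzhzwzwwzRw => hzhzwzwwzwzww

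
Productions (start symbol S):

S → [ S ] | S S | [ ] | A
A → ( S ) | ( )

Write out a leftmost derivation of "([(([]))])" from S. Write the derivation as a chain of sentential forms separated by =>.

S=>A=>(S)=>([S])=>([A])=>([(S)])=>([(A)])=>([((S))])=>([(([]))])

S => A   [S → A]
A => (S)   [A → ( S )]
(S) => ([S])   [S → [ S ]]
([S]) => ([A])   [S → A]
([A]) => ([(S)])   [A → ( S )]
([(S)]) => ([(A)])   [S → A]
([(A)]) => ([((S))])   [A → ( S )]
([((S))]) => ([(([]))])   [S → [ ]]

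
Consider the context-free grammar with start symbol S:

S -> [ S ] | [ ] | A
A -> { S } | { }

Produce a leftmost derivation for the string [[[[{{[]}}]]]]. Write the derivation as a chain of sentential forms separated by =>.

S => [S]   [S -> [ S ]]
[S] => [[S]]   [S -> [ S ]]
[[S]] => [[[S]]]   [S -> [ S ]]
[[[S]]] => [[[[S]]]]   [S -> [ S ]]
[[[[S]]]] => [[[[A]]]]   [S -> A]
[[[[A]]]] => [[[[{S}]]]]   [A -> { S }]
[[[[{S}]]]] => [[[[{A}]]]]   [S -> A]
[[[[{A}]]]] => [[[[{{S}}]]]]   [A -> { S }]
[[[[{{S}}]]]] => [[[[{{[]}}]]]]   [S -> [ ]]

S=>[S]=>[[S]]=>[[[S]]]=>[[[[S]]]]=>[[[[A]]]]=>[[[[{S}]]]]=>[[[[{A}]]]]=>[[[[{{S}}]]]]=>[[[[{{[]}}]]]]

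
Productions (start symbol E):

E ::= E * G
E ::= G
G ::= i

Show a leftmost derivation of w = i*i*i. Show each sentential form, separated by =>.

E => E*G => E*G*G => G*G*G => i*G*G => i*i*G => i*i*i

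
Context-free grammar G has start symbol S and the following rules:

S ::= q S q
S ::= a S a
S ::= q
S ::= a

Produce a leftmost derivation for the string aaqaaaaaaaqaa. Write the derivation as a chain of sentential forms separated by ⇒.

S⇒aSa⇒aaSaa⇒aaqSqaa⇒aaqaSaqaa⇒aaqaaSaaqaa⇒aaqaaaSaaaqaa⇒aaqaaaaaaaqaa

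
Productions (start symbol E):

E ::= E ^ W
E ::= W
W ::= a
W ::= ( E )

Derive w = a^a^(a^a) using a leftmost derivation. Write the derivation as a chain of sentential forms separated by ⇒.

E ⇒ E^W   [E ::= E ^ W]
E^W ⇒ E^W^W   [E ::= E ^ W]
E^W^W ⇒ W^W^W   [E ::= W]
W^W^W ⇒ a^W^W   [W ::= a]
a^W^W ⇒ a^a^W   [W ::= a]
a^a^W ⇒ a^a^(E)   [W ::= ( E )]
a^a^(E) ⇒ a^a^(E^W)   [E ::= E ^ W]
a^a^(E^W) ⇒ a^a^(W^W)   [E ::= W]
a^a^(W^W) ⇒ a^a^(a^W)   [W ::= a]
a^a^(a^W) ⇒ a^a^(a^a)   [W ::= a]

E⇒E^W⇒E^W^W⇒W^W^W⇒a^W^W⇒a^a^W⇒a^a^(E)⇒a^a^(E^W)⇒a^a^(W^W)⇒a^a^(a^W)⇒a^a^(a^a)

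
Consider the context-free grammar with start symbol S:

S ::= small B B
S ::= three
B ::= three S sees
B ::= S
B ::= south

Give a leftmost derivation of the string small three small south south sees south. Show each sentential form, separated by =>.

S => small B B   [S ::= small B B]
small B B => small three S sees B   [B ::= three S sees]
small three S sees B => small three small B B sees B   [S ::= small B B]
small three small B B sees B => small three small south B sees B   [B ::= south]
small three small south B sees B => small three small south south sees B   [B ::= south]
small three small south south sees B => small three small south south sees south   [B ::= south]

S => small B B => small three S sees B => small three small B B sees B => small three small south B sees B => small three small south south sees B => small three small south south sees south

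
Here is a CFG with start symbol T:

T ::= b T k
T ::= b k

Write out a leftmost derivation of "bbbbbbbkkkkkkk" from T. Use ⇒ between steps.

T ⇒ bTk   [T ::= b T k]
bTk ⇒ bbTkk   [T ::= b T k]
bbTkk ⇒ bbbTkkk   [T ::= b T k]
bbbTkkk ⇒ bbbbTkkkk   [T ::= b T k]
bbbbTkkkk ⇒ bbbbbTkkkkk   [T ::= b T k]
bbbbbTkkkkk ⇒ bbbbbbTkkkkkk   [T ::= b T k]
bbbbbbTkkkkkk ⇒ bbbbbbbkkkkkkk   [T ::= b k]

T ⇒ bTk ⇒ bbTkk ⇒ bbbTkkk ⇒ bbbbTkkkk ⇒ bbbbbTkkkkk ⇒ bbbbbbTkkkkkk ⇒ bbbbbbbkkkkkkk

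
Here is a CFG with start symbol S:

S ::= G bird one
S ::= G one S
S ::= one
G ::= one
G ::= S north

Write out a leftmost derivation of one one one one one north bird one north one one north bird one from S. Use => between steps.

S => G one S => one one S => one one G one S => one one S north one S => one one G bird one north one S => one one S north bird one north one S => one one G one S north bird one north one S => one one one one S north bird one north one S => one one one one one north bird one north one S => one one one one one north bird one north one G bird one => one one one one one north bird one north one S north bird one => one one one one one north bird one north one one north bird one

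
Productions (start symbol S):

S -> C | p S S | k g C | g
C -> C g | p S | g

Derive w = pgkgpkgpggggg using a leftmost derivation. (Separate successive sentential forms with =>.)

S => pSS => pgS => pgkgC => pgkgCg => pgkgpSg => pgkgpkgCg => pgkgpkgCgg => pgkgpkgCggg => pgkgpkgCgggg => pgkgpkgpSgggg => pgkgpkgpggggg

S => pSS   [S -> p S S]
pSS => pgS   [S -> g]
pgS => pgkgC   [S -> k g C]
pgkgC => pgkgCg   [C -> C g]
pgkgCg => pgkgpSg   [C -> p S]
pgkgpSg => pgkgpkgCg   [S -> k g C]
pgkgpkgCg => pgkgpkgCgg   [C -> C g]
pgkgpkgCgg => pgkgpkgCggg   [C -> C g]
pgkgpkgCggg => pgkgpkgCgggg   [C -> C g]
pgkgpkgCgggg => pgkgpkgpSgggg   [C -> p S]
pgkgpkgpSgggg => pgkgpkgpggggg   [S -> g]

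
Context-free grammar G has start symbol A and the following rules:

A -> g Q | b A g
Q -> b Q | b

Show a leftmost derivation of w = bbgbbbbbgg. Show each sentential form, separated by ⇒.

A⇒bAg⇒bbAgg⇒bbgQgg⇒bbgbQgg⇒bbgbbQgg⇒bbgbbbQgg⇒bbgbbbbQgg⇒bbgbbbbbgg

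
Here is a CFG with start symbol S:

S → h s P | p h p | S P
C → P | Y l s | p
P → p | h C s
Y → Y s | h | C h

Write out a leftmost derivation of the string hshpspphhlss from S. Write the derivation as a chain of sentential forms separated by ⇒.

S ⇒ SP   [S → S P]
SP ⇒ SPP   [S → S P]
SPP ⇒ SPPP   [S → S P]
SPPP ⇒ hsPPPP   [S → h s P]
hsPPPP ⇒ hshCsPPP   [P → h C s]
hshCsPPP ⇒ hshPsPPP   [C → P]
hshPsPPP ⇒ hshpsPPP   [P → p]
hshpsPPP ⇒ hshpspPP   [P → p]
hshpspPP ⇒ hshpsppP   [P → p]
hshpsppP ⇒ hshpspphCs   [P → h C s]
hshpspphCs ⇒ hshpspphYlss   [C → Y l s]
hshpspphYlss ⇒ hshpspphhlss   [Y → h]

S ⇒ SP ⇒ SPP ⇒ SPPP ⇒ hsPPPP ⇒ hshCsPPP ⇒ hshPsPPP ⇒ hshpsPPP ⇒ hshpspPP ⇒ hshpsppP ⇒ hshpspphCs ⇒ hshpspphYlss ⇒ hshpspphhlss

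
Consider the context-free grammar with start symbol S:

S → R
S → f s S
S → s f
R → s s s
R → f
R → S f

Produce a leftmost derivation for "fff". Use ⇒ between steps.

S ⇒ R   [S → R]
R ⇒ Sf   [R → S f]
Sf ⇒ Rf   [S → R]
Rf ⇒ Sff   [R → S f]
Sff ⇒ Rff   [S → R]
Rff ⇒ fff   [R → f]

S ⇒ R ⇒ Sf ⇒ Rf ⇒ Sff ⇒ Rff ⇒ fff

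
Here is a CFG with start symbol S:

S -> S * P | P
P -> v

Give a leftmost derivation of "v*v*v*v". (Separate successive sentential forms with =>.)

S => S*P => S*P*P => S*P*P*P => P*P*P*P => v*P*P*P => v*v*P*P => v*v*v*P => v*v*v*v

S => S*P   [S -> S * P]
S*P => S*P*P   [S -> S * P]
S*P*P => S*P*P*P   [S -> S * P]
S*P*P*P => P*P*P*P   [S -> P]
P*P*P*P => v*P*P*P   [P -> v]
v*P*P*P => v*v*P*P   [P -> v]
v*v*P*P => v*v*v*P   [P -> v]
v*v*v*P => v*v*v*v   [P -> v]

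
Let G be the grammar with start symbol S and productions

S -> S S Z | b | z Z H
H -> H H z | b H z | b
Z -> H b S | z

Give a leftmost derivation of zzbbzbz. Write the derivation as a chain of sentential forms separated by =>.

S => SSZ   [S -> S S Z]
SSZ => SSZSZ   [S -> S S Z]
SSZSZ => zZHSZSZ   [S -> z Z H]
zZHSZSZ => zzHSZSZ   [Z -> z]
zzHSZSZ => zzbSZSZ   [H -> b]
zzbSZSZ => zzbbZSZ   [S -> b]
zzbbZSZ => zzbbzSZ   [Z -> z]
zzbbzSZ => zzbbzbZ   [S -> b]
zzbbzbZ => zzbbzbz   [Z -> z]

S => SSZ => SSZSZ => zZHSZSZ => zzHSZSZ => zzbSZSZ => zzbbZSZ => zzbbzSZ => zzbbzbZ => zzbbzbz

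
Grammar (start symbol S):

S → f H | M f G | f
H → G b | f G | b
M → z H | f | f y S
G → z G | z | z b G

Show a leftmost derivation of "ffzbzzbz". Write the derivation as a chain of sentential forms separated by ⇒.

S⇒MfG⇒ffG⇒ffzbG⇒ffzbzG⇒ffzbzzbG⇒ffzbzzbz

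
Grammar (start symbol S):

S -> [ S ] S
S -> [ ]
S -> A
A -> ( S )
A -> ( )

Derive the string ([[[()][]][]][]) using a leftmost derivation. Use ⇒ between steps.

S⇒A⇒(S)⇒([S]S)⇒([[S]S]S)⇒([[[S]S]S]S)⇒([[[A]S]S]S)⇒([[[()]S]S]S)⇒([[[()][]]S]S)⇒([[[()][]][]]S)⇒([[[()][]][]][])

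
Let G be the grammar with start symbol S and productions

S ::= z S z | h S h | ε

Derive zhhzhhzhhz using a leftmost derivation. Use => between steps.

S => zSz => zhShz => zhhShhz => zhhzSzhhz => zhhzhShzhhz => zhhzhhzhhz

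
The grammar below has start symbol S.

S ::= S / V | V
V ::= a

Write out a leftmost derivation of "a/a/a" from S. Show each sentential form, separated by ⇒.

S ⇒ S/V ⇒ S/V/V ⇒ V/V/V ⇒ a/V/V ⇒ a/a/V ⇒ a/a/a

S ⇒ S/V   [S ::= S / V]
S/V ⇒ S/V/V   [S ::= S / V]
S/V/V ⇒ V/V/V   [S ::= V]
V/V/V ⇒ a/V/V   [V ::= a]
a/V/V ⇒ a/a/V   [V ::= a]
a/a/V ⇒ a/a/a   [V ::= a]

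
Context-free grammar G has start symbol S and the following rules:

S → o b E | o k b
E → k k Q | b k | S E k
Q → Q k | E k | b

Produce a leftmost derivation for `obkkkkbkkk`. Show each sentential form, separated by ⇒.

S ⇒ obE ⇒ obkkQ ⇒ obkkEk ⇒ obkkkkQk ⇒ obkkkkEkk ⇒ obkkkkbkkk

S ⇒ obE   [S → o b E]
obE ⇒ obkkQ   [E → k k Q]
obkkQ ⇒ obkkEk   [Q → E k]
obkkEk ⇒ obkkkkQk   [E → k k Q]
obkkkkQk ⇒ obkkkkEkk   [Q → E k]
obkkkkEkk ⇒ obkkkkbkkk   [E → b k]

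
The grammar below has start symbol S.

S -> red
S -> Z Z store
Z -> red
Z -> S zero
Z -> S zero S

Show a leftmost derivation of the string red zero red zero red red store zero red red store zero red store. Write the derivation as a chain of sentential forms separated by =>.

S => Z Z store => S zero Z store => red zero Z store => red zero S zero S store => red zero Z Z store zero S store => red zero S zero S Z store zero S store => red zero Z Z store zero S Z store zero S store => red zero S zero S Z store zero S Z store zero S store => red zero red zero S Z store zero S Z store zero S store => red zero red zero red Z store zero S Z store zero S store => red zero red zero red red store zero S Z store zero S store => red zero red zero red red store zero red Z store zero S store => red zero red zero red red store zero red red store zero S store => red zero red zero red red store zero red red store zero red store

S => Z Z store   [S -> Z Z store]
Z Z store => S zero Z store   [Z -> S zero]
S zero Z store => red zero Z store   [S -> red]
red zero Z store => red zero S zero S store   [Z -> S zero S]
red zero S zero S store => red zero Z Z store zero S store   [S -> Z Z store]
red zero Z Z store zero S store => red zero S zero S Z store zero S store   [Z -> S zero S]
red zero S zero S Z store zero S store => red zero Z Z store zero S Z store zero S store   [S -> Z Z store]
red zero Z Z store zero S Z store zero S store => red zero S zero S Z store zero S Z store zero S store   [Z -> S zero S]
red zero S zero S Z store zero S Z store zero S store => red zero red zero S Z store zero S Z store zero S store   [S -> red]
red zero red zero S Z store zero S Z store zero S store => red zero red zero red Z store zero S Z store zero S store   [S -> red]
red zero red zero red Z store zero S Z store zero S store => red zero red zero red red store zero S Z store zero S store   [Z -> red]
red zero red zero red red store zero S Z store zero S store => red zero red zero red red store zero red Z store zero S store   [S -> red]
red zero red zero red red store zero red Z store zero S store => red zero red zero red red store zero red red store zero S store   [Z -> red]
red zero red zero red red store zero red red store zero S store => red zero red zero red red store zero red red store zero red store   [S -> red]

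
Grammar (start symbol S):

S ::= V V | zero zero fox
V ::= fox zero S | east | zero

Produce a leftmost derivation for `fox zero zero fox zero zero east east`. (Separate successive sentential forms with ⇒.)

S ⇒ V V ⇒ fox zero S V ⇒ fox zero V V V ⇒ fox zero zero V V ⇒ fox zero zero fox zero S V ⇒ fox zero zero fox zero V V V ⇒ fox zero zero fox zero zero V V ⇒ fox zero zero fox zero zero east V ⇒ fox zero zero fox zero zero east east

S ⇒ V V   [S ::= V V]
V V ⇒ fox zero S V   [V ::= fox zero S]
fox zero S V ⇒ fox zero V V V   [S ::= V V]
fox zero V V V ⇒ fox zero zero V V   [V ::= zero]
fox zero zero V V ⇒ fox zero zero fox zero S V   [V ::= fox zero S]
fox zero zero fox zero S V ⇒ fox zero zero fox zero V V V   [S ::= V V]
fox zero zero fox zero V V V ⇒ fox zero zero fox zero zero V V   [V ::= zero]
fox zero zero fox zero zero V V ⇒ fox zero zero fox zero zero east V   [V ::= east]
fox zero zero fox zero zero east V ⇒ fox zero zero fox zero zero east east   [V ::= east]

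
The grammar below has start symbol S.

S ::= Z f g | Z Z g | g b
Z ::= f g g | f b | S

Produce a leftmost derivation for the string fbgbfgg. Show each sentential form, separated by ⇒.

S ⇒ ZZg ⇒ fbZg ⇒ fbSg ⇒ fbZfgg ⇒ fbSfgg ⇒ fbgbfgg

S ⇒ ZZg   [S ::= Z Z g]
ZZg ⇒ fbZg   [Z ::= f b]
fbZg ⇒ fbSg   [Z ::= S]
fbSg ⇒ fbZfgg   [S ::= Z f g]
fbZfgg ⇒ fbSfgg   [Z ::= S]
fbSfgg ⇒ fbgbfgg   [S ::= g b]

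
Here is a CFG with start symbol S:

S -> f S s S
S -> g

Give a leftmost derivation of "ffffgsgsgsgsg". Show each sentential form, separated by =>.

S=>fSsS=>ffSsSsS=>fffSsSsSsS=>ffffSsSsSsSsS=>ffffgsSsSsSsS=>ffffgsgsSsSsS=>ffffgsgsgsSsS=>ffffgsgsgsgsS=>ffffgsgsgsgsg

S => fSsS   [S -> f S s S]
fSsS => ffSsSsS   [S -> f S s S]
ffSsSsS => fffSsSsSsS   [S -> f S s S]
fffSsSsSsS => ffffSsSsSsSsS   [S -> f S s S]
ffffSsSsSsSsS => ffffgsSsSsSsS   [S -> g]
ffffgsSsSsSsS => ffffgsgsSsSsS   [S -> g]
ffffgsgsSsSsS => ffffgsgsgsSsS   [S -> g]
ffffgsgsgsSsS => ffffgsgsgsgsS   [S -> g]
ffffgsgsgsgsS => ffffgsgsgsgsg   [S -> g]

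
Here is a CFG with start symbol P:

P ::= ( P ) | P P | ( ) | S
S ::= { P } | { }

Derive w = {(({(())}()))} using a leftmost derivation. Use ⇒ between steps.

P ⇒ S ⇒ {P} ⇒ {(P)} ⇒ {((P))} ⇒ {((PP))} ⇒ {((SP))} ⇒ {(({P}P))} ⇒ {(({(P)}P))} ⇒ {(({(())}P))} ⇒ {(({(())}()))}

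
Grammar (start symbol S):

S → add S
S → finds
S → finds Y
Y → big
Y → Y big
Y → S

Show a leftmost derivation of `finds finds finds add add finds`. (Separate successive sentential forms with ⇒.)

S ⇒ finds Y ⇒ finds S ⇒ finds finds Y ⇒ finds finds S ⇒ finds finds finds Y ⇒ finds finds finds S ⇒ finds finds finds add S ⇒ finds finds finds add add S ⇒ finds finds finds add add finds

S ⇒ finds Y   [S → finds Y]
finds Y ⇒ finds S   [Y → S]
finds S ⇒ finds finds Y   [S → finds Y]
finds finds Y ⇒ finds finds S   [Y → S]
finds finds S ⇒ finds finds finds Y   [S → finds Y]
finds finds finds Y ⇒ finds finds finds S   [Y → S]
finds finds finds S ⇒ finds finds finds add S   [S → add S]
finds finds finds add S ⇒ finds finds finds add add S   [S → add S]
finds finds finds add add S ⇒ finds finds finds add add finds   [S → finds]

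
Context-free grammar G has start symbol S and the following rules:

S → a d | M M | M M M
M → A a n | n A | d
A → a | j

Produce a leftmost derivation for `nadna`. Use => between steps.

S=>MMM=>nAMM=>naMM=>nadM=>nadnA=>nadna

S => MMM   [S → M M M]
MMM => nAMM   [M → n A]
nAMM => naMM   [A → a]
naMM => nadM   [M → d]
nadM => nadnA   [M → n A]
nadnA => nadna   [A → a]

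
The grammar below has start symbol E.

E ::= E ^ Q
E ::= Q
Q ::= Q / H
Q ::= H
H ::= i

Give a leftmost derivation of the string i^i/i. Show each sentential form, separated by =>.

E=>E^Q=>Q^Q=>H^Q=>i^Q=>i^Q/H=>i^H/H=>i^i/H=>i^i/i

E => E^Q   [E ::= E ^ Q]
E^Q => Q^Q   [E ::= Q]
Q^Q => H^Q   [Q ::= H]
H^Q => i^Q   [H ::= i]
i^Q => i^Q/H   [Q ::= Q / H]
i^Q/H => i^H/H   [Q ::= H]
i^H/H => i^i/H   [H ::= i]
i^i/H => i^i/i   [H ::= i]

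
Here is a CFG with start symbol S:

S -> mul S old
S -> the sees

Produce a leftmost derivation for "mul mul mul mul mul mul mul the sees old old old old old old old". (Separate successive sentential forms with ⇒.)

S ⇒ mul S old ⇒ mul mul S old old ⇒ mul mul mul S old old old ⇒ mul mul mul mul S old old old old ⇒ mul mul mul mul mul S old old old old old ⇒ mul mul mul mul mul mul S old old old old old old ⇒ mul mul mul mul mul mul mul S old old old old old old old ⇒ mul mul mul mul mul mul mul the sees old old old old old old old

S ⇒ mul S old   [S -> mul S old]
mul S old ⇒ mul mul S old old   [S -> mul S old]
mul mul S old old ⇒ mul mul mul S old old old   [S -> mul S old]
mul mul mul S old old old ⇒ mul mul mul mul S old old old old   [S -> mul S old]
mul mul mul mul S old old old old ⇒ mul mul mul mul mul S old old old old old   [S -> mul S old]
mul mul mul mul mul S old old old old old ⇒ mul mul mul mul mul mul S old old old old old old   [S -> mul S old]
mul mul mul mul mul mul S old old old old old old ⇒ mul mul mul mul mul mul mul S old old old old old old old   [S -> mul S old]
mul mul mul mul mul mul mul S old old old old old old old ⇒ mul mul mul mul mul mul mul the sees old old old old old old old   [S -> the sees]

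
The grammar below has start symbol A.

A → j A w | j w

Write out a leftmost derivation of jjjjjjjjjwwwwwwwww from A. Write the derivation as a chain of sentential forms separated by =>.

A => jAw => jjAww => jjjAwww => jjjjAwwww => jjjjjAwwwww => jjjjjjAwwwwww => jjjjjjjAwwwwwww => jjjjjjjjAwwwwwwww => jjjjjjjjjwwwwwwwww

A => jAw   [A → j A w]
jAw => jjAww   [A → j A w]
jjAww => jjjAwww   [A → j A w]
jjjAwww => jjjjAwwww   [A → j A w]
jjjjAwwww => jjjjjAwwwww   [A → j A w]
jjjjjAwwwww => jjjjjjAwwwwww   [A → j A w]
jjjjjjAwwwwww => jjjjjjjAwwwwwww   [A → j A w]
jjjjjjjAwwwwwww => jjjjjjjjAwwwwwwww   [A → j A w]
jjjjjjjjAwwwwwwww => jjjjjjjjjwwwwwwwww   [A → j w]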